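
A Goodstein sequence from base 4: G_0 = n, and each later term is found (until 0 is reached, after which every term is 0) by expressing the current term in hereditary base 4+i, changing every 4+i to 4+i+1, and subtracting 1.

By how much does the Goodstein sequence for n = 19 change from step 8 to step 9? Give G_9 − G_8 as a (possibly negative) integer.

step 0: 19 = 4^2 + 3; sub 5 for 4: 5^2 + 3; = 28; G_1 = 28−1 = 27
step 1: 27 = 5^2 + 2; sub 6 for 5: 6^2 + 2; = 38; G_2 = 38−1 = 37
step 2: 37 = 6^2 + 1; sub 7 for 6: 7^2 + 1; = 50; G_3 = 50−1 = 49
step 3: 49 = 7^2; sub 8 for 7: 8^2; = 64; G_4 = 64−1 = 63
step 4: 63 = 7·8 + 7; sub 9 for 8: 7·9 + 7; = 70; G_5 = 70−1 = 69
step 5: 69 = 7·9 + 6; sub 10 for 9: 7·10 + 6; = 76; G_6 = 76−1 = 75
step 6: 75 = 7·10 + 5; sub 11 for 10: 7·11 + 5; = 82; G_7 = 82−1 = 81
step 7: 81 = 7·11 + 4; sub 12 for 11: 7·12 + 4; = 88; G_8 = 88−1 = 87
step 8: 87 = 7·12 + 3; sub 13 for 12: 7·13 + 3; = 94; G_9 = 94−1 = 93

6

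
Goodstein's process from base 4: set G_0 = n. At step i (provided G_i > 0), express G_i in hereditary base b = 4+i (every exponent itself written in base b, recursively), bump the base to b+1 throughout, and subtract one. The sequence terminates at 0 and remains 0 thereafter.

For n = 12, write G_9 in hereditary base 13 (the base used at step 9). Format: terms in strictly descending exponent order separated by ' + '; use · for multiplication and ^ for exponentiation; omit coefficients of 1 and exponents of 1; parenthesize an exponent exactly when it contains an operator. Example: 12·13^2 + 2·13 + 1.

13 + 6

G_0=12  [base 4] 3·4  →[4↦5]→  3·5 = 15  −1 ⇒ G_1=14
G_1=14  [base 5] 2·5 + 4  →[5↦6]→  2·6 + 4 = 16  −1 ⇒ G_2=15
G_2=15  [base 6] 2·6 + 3  →[6↦7]→  2·7 + 3 = 17  −1 ⇒ G_3=16
G_3=16  [base 7] 2·7 + 2  →[7↦8]→  2·8 + 2 = 18  −1 ⇒ G_4=17
G_4=17  [base 8] 2·8 + 1  →[8↦9]→  2·9 + 1 = 19  −1 ⇒ G_5=18
G_5=18  [base 9] 2·9  →[9↦10]→  2·10 = 20  −1 ⇒ G_6=19
G_6=19  [base 10] 10 + 9  →[10↦11]→  11 + 9 = 20  −1 ⇒ G_7=19
G_7=19  [base 11] 11 + 8  →[11↦12]→  12 + 8 = 20  −1 ⇒ G_8=19
G_8=19  [base 12] 12 + 7  →[12↦13]→  13 + 7 = 20  −1 ⇒ G_9=19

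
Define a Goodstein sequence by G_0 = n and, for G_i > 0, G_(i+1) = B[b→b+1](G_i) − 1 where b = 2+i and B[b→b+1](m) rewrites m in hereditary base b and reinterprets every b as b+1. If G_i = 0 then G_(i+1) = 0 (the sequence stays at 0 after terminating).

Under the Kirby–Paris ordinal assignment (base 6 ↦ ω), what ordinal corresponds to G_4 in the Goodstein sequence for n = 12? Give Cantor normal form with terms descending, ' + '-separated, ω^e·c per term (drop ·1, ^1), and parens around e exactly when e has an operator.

ω^(ω + 1) + ω^2·2 + ω + 5

12 —HB2→ 2^(2 + 1) + 2^2 —bump→ 3^(3 + 1) + 3^3 = 108 —(−1)→ 107
107 —HB3→ 3^(3 + 1) + 2·3^2 + 2·3 + 2 —bump→ 4^(4 + 1) + 2·4^2 + 2·4 + 2 = 1066 —(−1)→ 1065
1065 —HB4→ 4^(4 + 1) + 2·4^2 + 2·4 + 1 —bump→ 5^(5 + 1) + 2·5^2 + 2·5 + 1 = 15686 —(−1)→ 15685
15685 —HB5→ 5^(5 + 1) + 2·5^2 + 2·5 —bump→ 6^(6 + 1) + 2·6^2 + 2·6 = 280020 —(−1)→ 280019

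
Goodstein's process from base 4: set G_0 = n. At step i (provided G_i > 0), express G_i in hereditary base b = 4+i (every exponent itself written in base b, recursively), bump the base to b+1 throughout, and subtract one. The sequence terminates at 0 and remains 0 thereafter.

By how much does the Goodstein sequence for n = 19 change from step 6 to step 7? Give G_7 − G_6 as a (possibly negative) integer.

6

G_0=19  [base 4] 4^2 + 3  →[4↦5]→  5^2 + 3 = 28  −1 ⇒ G_1=27
G_1=27  [base 5] 5^2 + 2  →[5↦6]→  6^2 + 2 = 38  −1 ⇒ G_2=37
G_2=37  [base 6] 6^2 + 1  →[6↦7]→  7^2 + 1 = 50  −1 ⇒ G_3=49
G_3=49  [base 7] 7^2  →[7↦8]→  8^2 = 64  −1 ⇒ G_4=63
G_4=63  [base 8] 7·8 + 7  →[8↦9]→  7·9 + 7 = 70  −1 ⇒ G_5=69
G_5=69  [base 9] 7·9 + 6  →[9↦10]→  7·10 + 6 = 76  −1 ⇒ G_6=75
G_6=75  [base 10] 7·10 + 5  →[10↦11]→  7·11 + 5 = 82  −1 ⇒ G_7=81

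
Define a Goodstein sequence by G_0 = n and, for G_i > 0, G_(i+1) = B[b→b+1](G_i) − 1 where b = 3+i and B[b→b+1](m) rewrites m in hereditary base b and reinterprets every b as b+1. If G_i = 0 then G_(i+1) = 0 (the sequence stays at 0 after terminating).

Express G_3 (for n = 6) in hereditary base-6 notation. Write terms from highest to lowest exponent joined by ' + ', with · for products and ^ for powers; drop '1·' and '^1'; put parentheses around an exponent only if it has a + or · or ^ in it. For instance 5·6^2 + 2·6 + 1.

6 + 1

step 0: 6 = 2·3; sub 4 for 3: 2·4; = 8; G_1 = 8−1 = 7
step 1: 7 = 4 + 3; sub 5 for 4: 5 + 3; = 8; G_2 = 8−1 = 7
step 2: 7 = 5 + 2; sub 6 for 5: 6 + 2; = 8; G_3 = 8−1 = 7
step 3: 7 = 6 + 1; sub 7 for 6: 7 + 1; = 8; G_4 = 8−1 = 7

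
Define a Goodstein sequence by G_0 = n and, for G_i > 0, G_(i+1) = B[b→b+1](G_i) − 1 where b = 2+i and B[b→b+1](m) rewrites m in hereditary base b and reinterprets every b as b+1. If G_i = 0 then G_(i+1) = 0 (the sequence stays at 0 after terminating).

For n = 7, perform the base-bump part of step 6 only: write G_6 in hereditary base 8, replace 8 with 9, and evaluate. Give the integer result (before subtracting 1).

37665880

G_0=7  [base 2] 2^2 + 2 + 1  →[2↦3]→  3^3 + 3 + 1 = 31  −1 ⇒ G_1=30
G_1=30  [base 3] 3^3 + 3  →[3↦4]→  4^4 + 4 = 260  −1 ⇒ G_2=259
G_2=259  [base 4] 4^4 + 3  →[4↦5]→  5^5 + 3 = 3128  −1 ⇒ G_3=3127
G_3=3127  [base 5] 5^5 + 2  →[5↦6]→  6^6 + 2 = 46658  −1 ⇒ G_4=46657
G_4=46657  [base 6] 6^6 + 1  →[6↦7]→  7^7 + 1 = 823544  −1 ⇒ G_5=823543
G_5=823543  [base 7] 7^7  →[7↦8]→  8^8 = 16777216  −1 ⇒ G_6=16777215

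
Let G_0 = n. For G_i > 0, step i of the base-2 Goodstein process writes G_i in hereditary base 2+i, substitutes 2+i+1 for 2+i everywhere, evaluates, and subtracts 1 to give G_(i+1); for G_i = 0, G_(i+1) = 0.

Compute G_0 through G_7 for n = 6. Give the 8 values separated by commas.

6, 29, 257, 3125, 46655, 98039, 187243, 332147

G_0 = 6. HB_2(6) = 2^2 + 2. Bump = 30. G_1 = 29.
G_1 = 29. HB_3(29) = 3^3 + 2. Bump = 258. G_2 = 257.
G_2 = 257. HB_4(257) = 4^4 + 1. Bump = 3126. G_3 = 3125.
G_3 = 3125. HB_5(3125) = 5^5. Bump = 46656. G_4 = 46655.
G_4 = 46655. HB_6(46655) = 5·6^5 + 5·6^4 + 5·6^3 + 5·6^2 + 5·6 + 5. Bump = 98040. G_5 = 98039.
G_5 = 98039. HB_7(98039) = 5·7^5 + 5·7^4 + 5·7^3 + 5·7^2 + 5·7 + 4. Bump = 187244. G_6 = 187243.
G_6 = 187243. HB_8(187243) = 5·8^5 + 5·8^4 + 5·8^3 + 5·8^2 + 5·8 + 3. Bump = 332148. G_7 = 332147.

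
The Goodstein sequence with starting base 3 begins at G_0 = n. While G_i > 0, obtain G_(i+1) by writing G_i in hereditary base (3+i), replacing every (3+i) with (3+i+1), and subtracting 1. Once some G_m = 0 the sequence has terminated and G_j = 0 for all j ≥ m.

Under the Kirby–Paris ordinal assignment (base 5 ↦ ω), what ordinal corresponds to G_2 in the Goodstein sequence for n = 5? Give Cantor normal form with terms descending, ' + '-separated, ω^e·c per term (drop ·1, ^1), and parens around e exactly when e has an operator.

G_0 = 5. HB_3(5) = 3 + 2. Bump = 6. G_1 = 5.
G_1 = 5. HB_4(5) = 4 + 1. Bump = 6. G_2 = 5.
G_2 = 5. HB_5(5) = 5. Bump = 6. G_3 = 5.

ω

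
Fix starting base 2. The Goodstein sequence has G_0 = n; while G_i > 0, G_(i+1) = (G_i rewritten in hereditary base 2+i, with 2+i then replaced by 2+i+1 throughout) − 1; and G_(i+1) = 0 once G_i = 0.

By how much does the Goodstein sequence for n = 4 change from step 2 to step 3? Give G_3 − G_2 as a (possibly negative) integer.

19

step 0: 4 = 2^2; sub 3 for 2: 3^3; = 27; G_1 = 27−1 = 26
step 1: 26 = 2·3^2 + 2·3 + 2; sub 4 for 3: 2·4^2 + 2·4 + 2; = 42; G_2 = 42−1 = 41
step 2: 41 = 2·4^2 + 2·4 + 1; sub 5 for 4: 2·5^2 + 2·5 + 1; = 61; G_3 = 61−1 = 60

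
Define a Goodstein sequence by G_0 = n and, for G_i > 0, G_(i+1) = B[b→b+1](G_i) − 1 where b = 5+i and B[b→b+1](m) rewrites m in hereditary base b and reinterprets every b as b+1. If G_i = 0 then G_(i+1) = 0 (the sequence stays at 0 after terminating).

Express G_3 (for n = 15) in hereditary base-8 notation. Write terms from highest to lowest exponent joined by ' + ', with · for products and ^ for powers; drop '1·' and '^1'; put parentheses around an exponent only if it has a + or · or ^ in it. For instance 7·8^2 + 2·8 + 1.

15 —HB5→ 3·5 —bump→ 3·6 = 18 —(−1)→ 17
17 —HB6→ 2·6 + 5 —bump→ 2·7 + 5 = 19 —(−1)→ 18
18 —HB7→ 2·7 + 4 —bump→ 2·8 + 4 = 20 —(−1)→ 19

2·8 + 3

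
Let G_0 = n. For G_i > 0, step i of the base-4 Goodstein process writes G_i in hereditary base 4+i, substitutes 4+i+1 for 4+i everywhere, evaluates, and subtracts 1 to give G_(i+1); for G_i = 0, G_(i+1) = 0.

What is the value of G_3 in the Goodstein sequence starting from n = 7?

7

base 4: 7 = 4 + 3; at 5: 5 + 3 = 8; next = 7
base 5: 7 = 5 + 2; at 6: 6 + 2 = 8; next = 7
base 6: 7 = 6 + 1; at 7: 7 + 1 = 8; next = 7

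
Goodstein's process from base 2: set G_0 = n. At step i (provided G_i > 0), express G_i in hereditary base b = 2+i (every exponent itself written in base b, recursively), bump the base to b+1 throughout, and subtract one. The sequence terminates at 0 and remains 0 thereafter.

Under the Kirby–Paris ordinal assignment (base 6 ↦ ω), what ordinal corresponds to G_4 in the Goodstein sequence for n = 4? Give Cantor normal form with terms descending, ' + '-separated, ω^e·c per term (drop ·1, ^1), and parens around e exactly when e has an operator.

ω^2·2 + ω + 5

step 0: 4 = 2^2; sub 3 for 2: 3^3; = 27; G_1 = 27−1 = 26
step 1: 26 = 2·3^2 + 2·3 + 2; sub 4 for 3: 2·4^2 + 2·4 + 2; = 42; G_2 = 42−1 = 41
step 2: 41 = 2·4^2 + 2·4 + 1; sub 5 for 4: 2·5^2 + 2·5 + 1; = 61; G_3 = 61−1 = 60
step 3: 60 = 2·5^2 + 2·5; sub 6 for 5: 2·6^2 + 2·6; = 84; G_4 = 84−1 = 83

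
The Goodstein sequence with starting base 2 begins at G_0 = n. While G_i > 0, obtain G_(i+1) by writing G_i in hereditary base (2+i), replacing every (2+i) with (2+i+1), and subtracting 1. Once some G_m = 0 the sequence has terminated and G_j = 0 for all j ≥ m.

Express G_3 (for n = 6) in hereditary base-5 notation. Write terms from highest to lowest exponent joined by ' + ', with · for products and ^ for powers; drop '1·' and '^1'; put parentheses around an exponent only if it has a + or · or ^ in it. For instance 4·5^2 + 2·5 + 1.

(0) 6|_2 = 2^2 + 2 ↦ 3^3 + 3|_3 = 30 ⇒ 29
(1) 29|_3 = 3^3 + 2 ↦ 4^4 + 2|_4 = 258 ⇒ 257
(2) 257|_4 = 4^4 + 1 ↦ 5^5 + 1|_5 = 3126 ⇒ 3125
(3) 3125|_5 = 5^5 ↦ 6^6|_6 = 46656 ⇒ 46655

5^5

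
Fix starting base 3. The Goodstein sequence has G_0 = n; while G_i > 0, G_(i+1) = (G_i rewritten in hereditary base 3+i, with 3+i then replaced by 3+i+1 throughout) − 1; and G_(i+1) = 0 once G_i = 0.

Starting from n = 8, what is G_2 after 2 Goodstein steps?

10

i=0: 8 = 2·3 + 2 (b=3); 3→4: 2·4 + 2 = 10; 10−1 = 9
i=1: 9 = 2·4 + 1 (b=4); 4→5: 2·5 + 1 = 11; 11−1 = 10
i=2: 10 = 2·5 (b=5); 5→6: 2·6 = 12; 12−1 = 11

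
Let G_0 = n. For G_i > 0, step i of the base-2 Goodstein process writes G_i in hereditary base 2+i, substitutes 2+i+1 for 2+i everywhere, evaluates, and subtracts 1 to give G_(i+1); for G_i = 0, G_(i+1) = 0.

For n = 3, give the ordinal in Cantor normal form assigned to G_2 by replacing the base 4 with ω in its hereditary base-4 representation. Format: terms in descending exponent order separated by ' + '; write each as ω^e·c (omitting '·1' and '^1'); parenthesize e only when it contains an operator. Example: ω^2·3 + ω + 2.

3

[0] 3 ≡ 2 + 1 (base 2). Lift 3: 4. −1: 3.
[1] 3 ≡ 3 (base 3). Lift 4: 4. −1: 3.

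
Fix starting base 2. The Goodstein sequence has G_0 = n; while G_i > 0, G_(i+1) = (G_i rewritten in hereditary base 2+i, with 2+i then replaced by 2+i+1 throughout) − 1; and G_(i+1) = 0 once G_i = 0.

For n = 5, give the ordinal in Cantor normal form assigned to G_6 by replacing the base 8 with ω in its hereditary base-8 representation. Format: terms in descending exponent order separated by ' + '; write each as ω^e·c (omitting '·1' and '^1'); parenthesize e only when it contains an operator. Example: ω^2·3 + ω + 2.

i=0: 5 = 2^2 + 1 (b=2); 2→3: 3^3 + 1 = 28; 28−1 = 27
i=1: 27 = 3^3 (b=3); 3→4: 4^4 = 256; 256−1 = 255
i=2: 255 = 3·4^3 + 3·4^2 + 3·4 + 3 (b=4); 4→5: 3·5^3 + 3·5^2 + 3·5 + 3 = 468; 468−1 = 467
i=3: 467 = 3·5^3 + 3·5^2 + 3·5 + 2 (b=5); 5→6: 3·6^3 + 3·6^2 + 3·6 + 2 = 776; 776−1 = 775
i=4: 775 = 3·6^3 + 3·6^2 + 3·6 + 1 (b=6); 6→7: 3·7^3 + 3·7^2 + 3·7 + 1 = 1198; 1198−1 = 1197
i=5: 1197 = 3·7^3 + 3·7^2 + 3·7 (b=7); 7→8: 3·8^3 + 3·8^2 + 3·8 = 1752; 1752−1 = 1751
i=6: 1751 = 3·8^3 + 3·8^2 + 2·8 + 7 (b=8); 8→9: 3·9^3 + 3·9^2 + 2·9 + 7 = 2455; 2455−1 = 2454

ω^3·3 + ω^2·3 + ω·2 + 7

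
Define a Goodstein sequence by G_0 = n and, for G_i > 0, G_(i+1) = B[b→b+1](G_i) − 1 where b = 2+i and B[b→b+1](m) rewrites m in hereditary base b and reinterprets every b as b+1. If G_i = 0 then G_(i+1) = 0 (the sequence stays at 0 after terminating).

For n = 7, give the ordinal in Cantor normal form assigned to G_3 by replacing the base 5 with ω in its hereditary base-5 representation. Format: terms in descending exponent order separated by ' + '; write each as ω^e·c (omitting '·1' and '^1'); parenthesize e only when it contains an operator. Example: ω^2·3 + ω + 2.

step 0: 7 = 2^2 + 2 + 1; sub 3 for 2: 3^3 + 3 + 1; = 31; G_1 = 31−1 = 30
step 1: 30 = 3^3 + 3; sub 4 for 3: 4^4 + 4; = 260; G_2 = 260−1 = 259
step 2: 259 = 4^4 + 3; sub 5 for 4: 5^5 + 3; = 3128; G_3 = 3128−1 = 3127
step 3: 3127 = 5^5 + 2; sub 6 for 5: 6^6 + 2; = 46658; G_4 = 46658−1 = 46657

ω^ω + 2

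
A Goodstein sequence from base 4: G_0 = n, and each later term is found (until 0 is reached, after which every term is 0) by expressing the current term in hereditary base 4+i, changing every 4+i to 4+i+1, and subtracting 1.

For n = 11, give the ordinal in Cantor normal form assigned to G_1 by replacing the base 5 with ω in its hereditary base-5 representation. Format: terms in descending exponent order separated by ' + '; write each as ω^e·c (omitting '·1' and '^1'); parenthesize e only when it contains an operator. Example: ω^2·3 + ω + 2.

11 —HB4→ 2·4 + 3 —bump→ 2·5 + 3 = 13 —(−1)→ 12
12 —HB5→ 2·5 + 2 —bump→ 2·6 + 2 = 14 —(−1)→ 13

ω·2 + 2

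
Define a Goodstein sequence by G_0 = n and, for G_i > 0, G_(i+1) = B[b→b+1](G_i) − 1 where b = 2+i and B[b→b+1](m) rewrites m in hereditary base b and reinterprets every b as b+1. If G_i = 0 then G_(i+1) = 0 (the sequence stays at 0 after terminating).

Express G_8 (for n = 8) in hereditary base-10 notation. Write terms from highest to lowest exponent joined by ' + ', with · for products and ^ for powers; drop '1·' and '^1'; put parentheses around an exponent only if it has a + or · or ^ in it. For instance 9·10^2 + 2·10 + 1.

G_0=8  [base 2] 2^(2 + 1)  →[2↦3]→  3^(3 + 1) = 81  −1 ⇒ G_1=80
G_1=80  [base 3] 2·3^3 + 2·3^2 + 2·3 + 2  →[3↦4]→  2·4^4 + 2·4^2 + 2·4 + 2 = 554  −1 ⇒ G_2=553
G_2=553  [base 4] 2·4^4 + 2·4^2 + 2·4 + 1  →[4↦5]→  2·5^5 + 2·5^2 + 2·5 + 1 = 6311  −1 ⇒ G_3=6310
G_3=6310  [base 5] 2·5^5 + 2·5^2 + 2·5  →[5↦6]→  2·6^6 + 2·6^2 + 2·6 = 93396  −1 ⇒ G_4=93395
G_4=93395  [base 6] 2·6^6 + 2·6^2 + 6 + 5  →[6↦7]→  2·7^7 + 2·7^2 + 7 + 5 = 1647196  −1 ⇒ G_5=1647195
G_5=1647195  [base 7] 2·7^7 + 2·7^2 + 7 + 4  →[7↦8]→  2·8^8 + 2·8^2 + 8 + 4 = 33554572  −1 ⇒ G_6=33554571
G_6=33554571  [base 8] 2·8^8 + 2·8^2 + 8 + 3  →[8↦9]→  2·9^9 + 2·9^2 + 9 + 3 = 774841152  −1 ⇒ G_7=774841151
G_7=774841151  [base 9] 2·9^9 + 2·9^2 + 9 + 2  →[9↦10]→  2·10^10 + 2·10^2 + 10 + 2 = 20000000212  −1 ⇒ G_8=20000000211

2·10^10 + 2·10^2 + 10 + 1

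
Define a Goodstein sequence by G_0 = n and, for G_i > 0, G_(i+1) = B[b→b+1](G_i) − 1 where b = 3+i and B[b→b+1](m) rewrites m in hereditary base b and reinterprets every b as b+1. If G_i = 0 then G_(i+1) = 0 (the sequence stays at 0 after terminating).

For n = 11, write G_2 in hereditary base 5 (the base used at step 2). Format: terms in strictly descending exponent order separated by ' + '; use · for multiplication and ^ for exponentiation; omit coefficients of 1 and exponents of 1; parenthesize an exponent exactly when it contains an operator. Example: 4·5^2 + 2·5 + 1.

11 —HB3→ 3^2 + 2 —bump→ 4^2 + 2 = 18 —(−1)→ 17
17 —HB4→ 4^2 + 1 —bump→ 5^2 + 1 = 26 —(−1)→ 25
25 —HB5→ 5^2 —bump→ 6^2 = 36 —(−1)→ 35

5^2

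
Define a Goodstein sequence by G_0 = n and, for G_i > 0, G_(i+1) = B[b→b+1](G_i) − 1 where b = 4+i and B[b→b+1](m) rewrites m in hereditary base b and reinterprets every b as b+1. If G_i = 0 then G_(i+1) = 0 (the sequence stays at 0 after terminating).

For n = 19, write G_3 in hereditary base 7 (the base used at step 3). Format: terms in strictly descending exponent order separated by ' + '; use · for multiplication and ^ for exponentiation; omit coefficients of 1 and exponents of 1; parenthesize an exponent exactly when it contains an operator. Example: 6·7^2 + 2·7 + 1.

7^2

[0] 19 ≡ 4^2 + 3 (base 4). Lift 5: 28. −1: 27.
[1] 27 ≡ 5^2 + 2 (base 5). Lift 6: 38. −1: 37.
[2] 37 ≡ 6^2 + 1 (base 6). Lift 7: 50. −1: 49.
[3] 49 ≡ 7^2 (base 7). Lift 8: 64. −1: 63.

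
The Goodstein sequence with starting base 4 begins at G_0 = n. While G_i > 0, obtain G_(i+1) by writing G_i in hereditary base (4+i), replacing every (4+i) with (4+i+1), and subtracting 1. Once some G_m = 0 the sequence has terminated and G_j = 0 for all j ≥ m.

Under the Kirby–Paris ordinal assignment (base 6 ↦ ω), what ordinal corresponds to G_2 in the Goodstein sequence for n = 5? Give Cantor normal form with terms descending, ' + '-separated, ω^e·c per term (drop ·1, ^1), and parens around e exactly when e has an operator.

5

G_0=5  [base 4] 4 + 1  →[4↦5]→  5 + 1 = 6  −1 ⇒ G_1=5
G_1=5  [base 5] 5  →[5↦6]→  6 = 6  −1 ⇒ G_2=5
G_2=5  [base 6] 5  →[6↦7]→  5 = 5  −1 ⇒ G_3=4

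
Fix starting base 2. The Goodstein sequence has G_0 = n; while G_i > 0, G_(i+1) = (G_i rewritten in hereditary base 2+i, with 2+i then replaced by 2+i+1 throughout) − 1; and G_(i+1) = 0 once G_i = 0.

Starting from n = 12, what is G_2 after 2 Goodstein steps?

i=0: 12 = 2^(2 + 1) + 2^2 (b=2); 2→3: 3^(3 + 1) + 3^3 = 108; 108−1 = 107
i=1: 107 = 3^(3 + 1) + 2·3^2 + 2·3 + 2 (b=3); 3→4: 4^(4 + 1) + 2·4^2 + 2·4 + 2 = 1066; 1066−1 = 1065

1065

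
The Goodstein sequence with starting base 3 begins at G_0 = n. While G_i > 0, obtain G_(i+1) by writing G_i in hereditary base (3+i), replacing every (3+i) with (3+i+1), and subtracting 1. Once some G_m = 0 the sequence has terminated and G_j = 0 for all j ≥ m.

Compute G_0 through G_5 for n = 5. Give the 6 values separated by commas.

step 0: 5 = 3 + 2; sub 4 for 3: 4 + 2; = 6; G_1 = 6−1 = 5
step 1: 5 = 4 + 1; sub 5 for 4: 5 + 1; = 6; G_2 = 6−1 = 5
step 2: 5 = 5; sub 6 for 5: 6; = 6; G_3 = 6−1 = 5
step 3: 5 = 5; sub 7 for 6: 5; = 5; G_4 = 5−1 = 4
step 4: 4 = 4; sub 8 for 7: 4; = 4; G_5 = 4−1 = 3

5, 5, 5, 5, 4, 3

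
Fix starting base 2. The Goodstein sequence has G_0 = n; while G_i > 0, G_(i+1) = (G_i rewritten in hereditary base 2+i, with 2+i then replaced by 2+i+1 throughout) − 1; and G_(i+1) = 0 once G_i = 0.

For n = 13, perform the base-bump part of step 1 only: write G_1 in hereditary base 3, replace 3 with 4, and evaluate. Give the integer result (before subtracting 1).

1280

i=0: 13 = 2^(2 + 1) + 2^2 + 1 (b=2); 2→3: 3^(3 + 1) + 3^3 + 1 = 109; 109−1 = 108
i=1: 108 = 3^(3 + 1) + 3^3 (b=3); 3→4: 4^(4 + 1) + 4^4 = 1280; 1280−1 = 1279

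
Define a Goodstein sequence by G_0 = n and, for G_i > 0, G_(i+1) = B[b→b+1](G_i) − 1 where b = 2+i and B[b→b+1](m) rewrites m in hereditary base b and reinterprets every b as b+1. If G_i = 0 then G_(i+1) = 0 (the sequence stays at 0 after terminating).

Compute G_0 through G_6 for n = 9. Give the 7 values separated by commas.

step 0: 9 = 2^(2 + 1) + 1; sub 3 for 2: 3^(3 + 1) + 1; = 82; G_1 = 82−1 = 81
step 1: 81 = 3^(3 + 1); sub 4 for 3: 4^(4 + 1); = 1024; G_2 = 1024−1 = 1023
step 2: 1023 = 3·4^4 + 3·4^3 + 3·4^2 + 3·4 + 3; sub 5 for 4: 3·5^5 + 3·5^3 + 3·5^2 + 3·5 + 3; = 9843; G_3 = 9843−1 = 9842
step 3: 9842 = 3·5^5 + 3·5^3 + 3·5^2 + 3·5 + 2; sub 6 for 5: 3·6^6 + 3·6^3 + 3·6^2 + 3·6 + 2; = 140744; G_4 = 140744−1 = 140743
step 4: 140743 = 3·6^6 + 3·6^3 + 3·6^2 + 3·6 + 1; sub 7 for 6: 3·7^7 + 3·7^3 + 3·7^2 + 3·7 + 1; = 2471827; G_5 = 2471827−1 = 2471826
step 5: 2471826 = 3·7^7 + 3·7^3 + 3·7^2 + 3·7; sub 8 for 7: 3·8^8 + 3·8^3 + 3·8^2 + 3·8; = 50333400; G_6 = 50333400−1 = 50333399

9, 81, 1023, 9842, 140743, 2471826, 50333399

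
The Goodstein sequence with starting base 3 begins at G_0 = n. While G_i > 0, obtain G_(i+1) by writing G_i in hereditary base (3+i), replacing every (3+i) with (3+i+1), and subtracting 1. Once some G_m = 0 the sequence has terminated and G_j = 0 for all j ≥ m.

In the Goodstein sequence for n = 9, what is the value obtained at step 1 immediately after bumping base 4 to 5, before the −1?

G_0 = 9. HB_3(9) = 3^2. Bump = 16. G_1 = 15.
G_1 = 15. HB_4(15) = 3·4 + 3. Bump = 18. G_2 = 17.

18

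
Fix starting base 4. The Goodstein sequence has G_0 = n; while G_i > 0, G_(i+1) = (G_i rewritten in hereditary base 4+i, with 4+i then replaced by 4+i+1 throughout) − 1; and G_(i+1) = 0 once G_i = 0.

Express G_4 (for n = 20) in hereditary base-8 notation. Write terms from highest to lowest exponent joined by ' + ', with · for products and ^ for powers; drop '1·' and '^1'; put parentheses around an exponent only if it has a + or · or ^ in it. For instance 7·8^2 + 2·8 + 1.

8^2 + 1

G_0=20  [base 4] 4^2 + 4  →[4↦5]→  5^2 + 5 = 30  −1 ⇒ G_1=29
G_1=29  [base 5] 5^2 + 4  →[5↦6]→  6^2 + 4 = 40  −1 ⇒ G_2=39
G_2=39  [base 6] 6^2 + 3  →[6↦7]→  7^2 + 3 = 52  −1 ⇒ G_3=51
G_3=51  [base 7] 7^2 + 2  →[7↦8]→  8^2 + 2 = 66  −1 ⇒ G_4=65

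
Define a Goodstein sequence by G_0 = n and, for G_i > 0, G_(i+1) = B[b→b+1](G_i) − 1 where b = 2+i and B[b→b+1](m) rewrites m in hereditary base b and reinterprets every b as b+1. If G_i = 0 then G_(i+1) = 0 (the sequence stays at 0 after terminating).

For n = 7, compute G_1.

30

base 2: 7 = 2^2 + 2 + 1; at 3: 3^3 + 3 + 1 = 31; next = 30
base 3: 30 = 3^3 + 3; at 4: 4^4 + 4 = 260; next = 259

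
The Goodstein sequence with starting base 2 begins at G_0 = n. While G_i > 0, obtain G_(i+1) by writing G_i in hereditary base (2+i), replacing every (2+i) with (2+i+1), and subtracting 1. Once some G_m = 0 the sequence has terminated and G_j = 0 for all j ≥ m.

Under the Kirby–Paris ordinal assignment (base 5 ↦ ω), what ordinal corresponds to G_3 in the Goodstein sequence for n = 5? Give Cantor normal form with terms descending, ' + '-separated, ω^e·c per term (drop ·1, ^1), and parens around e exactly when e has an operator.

ω^3·3 + ω^2·3 + ω·3 + 2

[0] 5 ≡ 2^2 + 1 (base 2). Lift 3: 28. −1: 27.
[1] 27 ≡ 3^3 (base 3). Lift 4: 256. −1: 255.
[2] 255 ≡ 3·4^3 + 3·4^2 + 3·4 + 3 (base 4). Lift 5: 468. −1: 467.
[3] 467 ≡ 3·5^3 + 3·5^2 + 3·5 + 2 (base 5). Lift 6: 776. −1: 775.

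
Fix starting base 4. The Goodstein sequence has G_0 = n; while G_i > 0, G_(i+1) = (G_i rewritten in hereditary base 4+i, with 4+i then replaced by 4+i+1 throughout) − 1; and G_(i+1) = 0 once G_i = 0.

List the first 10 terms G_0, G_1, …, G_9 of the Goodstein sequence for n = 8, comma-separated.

8, 9, 9, 9, 9, 9, 9, 8, 7, 6

8 —HB4→ 2·4 —bump→ 2·5 = 10 —(−1)→ 9
9 —HB5→ 5 + 4 —bump→ 6 + 4 = 10 —(−1)→ 9
9 —HB6→ 6 + 3 —bump→ 7 + 3 = 10 —(−1)→ 9
9 —HB7→ 7 + 2 —bump→ 8 + 2 = 10 —(−1)→ 9
9 —HB8→ 8 + 1 —bump→ 9 + 1 = 10 —(−1)→ 9
9 —HB9→ 9 —bump→ 10 = 10 —(−1)→ 9
9 —HB10→ 9 —bump→ 9 = 9 —(−1)→ 8
8 —HB11→ 8 —bump→ 8 = 8 —(−1)→ 7
7 —HB12→ 7 —bump→ 7 = 7 —(−1)→ 6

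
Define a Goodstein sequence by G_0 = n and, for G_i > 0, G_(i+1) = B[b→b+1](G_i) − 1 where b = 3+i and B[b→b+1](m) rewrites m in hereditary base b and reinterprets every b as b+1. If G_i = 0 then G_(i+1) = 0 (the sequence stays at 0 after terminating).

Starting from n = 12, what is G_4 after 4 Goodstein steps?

G_0 = 12. HB_3(12) = 3^2 + 3. Bump = 20. G_1 = 19.
G_1 = 19. HB_4(19) = 4^2 + 3. Bump = 28. G_2 = 27.
G_2 = 27. HB_5(27) = 5^2 + 2. Bump = 38. G_3 = 37.
G_3 = 37. HB_6(37) = 6^2 + 1. Bump = 50. G_4 = 49.
G_4 = 49. HB_7(49) = 7^2. Bump = 64. G_5 = 63.

49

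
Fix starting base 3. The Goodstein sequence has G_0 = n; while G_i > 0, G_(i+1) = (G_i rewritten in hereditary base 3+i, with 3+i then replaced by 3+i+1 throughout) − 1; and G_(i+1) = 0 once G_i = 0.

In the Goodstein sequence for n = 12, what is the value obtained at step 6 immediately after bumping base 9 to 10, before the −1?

76

[0] 12 ≡ 3^2 + 3 (base 3). Lift 4: 20. −1: 19.
[1] 19 ≡ 4^2 + 3 (base 4). Lift 5: 28. −1: 27.
[2] 27 ≡ 5^2 + 2 (base 5). Lift 6: 38. −1: 37.
[3] 37 ≡ 6^2 + 1 (base 6). Lift 7: 50. −1: 49.
[4] 49 ≡ 7^2 (base 7). Lift 8: 64. −1: 63.
[5] 63 ≡ 7·8 + 7 (base 8). Lift 9: 70. −1: 69.
[6] 69 ≡ 7·9 + 6 (base 9). Lift 10: 76. −1: 75.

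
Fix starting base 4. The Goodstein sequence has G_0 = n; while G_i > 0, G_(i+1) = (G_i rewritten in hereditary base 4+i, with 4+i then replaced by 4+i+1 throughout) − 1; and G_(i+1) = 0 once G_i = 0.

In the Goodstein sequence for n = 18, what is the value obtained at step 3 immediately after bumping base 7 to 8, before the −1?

base 4: 18 = 4^2 + 2; at 5: 5^2 + 2 = 27; next = 26
base 5: 26 = 5^2 + 1; at 6: 6^2 + 1 = 37; next = 36
base 6: 36 = 6^2; at 7: 7^2 = 49; next = 48
base 7: 48 = 6·7 + 6; at 8: 6·8 + 6 = 54; next = 53

54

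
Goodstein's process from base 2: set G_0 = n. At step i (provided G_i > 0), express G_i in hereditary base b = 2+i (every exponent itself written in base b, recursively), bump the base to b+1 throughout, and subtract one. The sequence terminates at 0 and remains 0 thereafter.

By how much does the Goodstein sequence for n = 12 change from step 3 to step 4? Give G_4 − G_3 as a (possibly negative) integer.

base 2: 12 = 2^(2 + 1) + 2^2; at 3: 3^(3 + 1) + 3^3 = 108; next = 107
base 3: 107 = 3^(3 + 1) + 2·3^2 + 2·3 + 2; at 4: 4^(4 + 1) + 2·4^2 + 2·4 + 2 = 1066; next = 1065
base 4: 1065 = 4^(4 + 1) + 2·4^2 + 2·4 + 1; at 5: 5^(5 + 1) + 2·5^2 + 2·5 + 1 = 15686; next = 15685
base 5: 15685 = 5^(5 + 1) + 2·5^2 + 2·5; at 6: 6^(6 + 1) + 2·6^2 + 2·6 = 280020; next = 280019

264334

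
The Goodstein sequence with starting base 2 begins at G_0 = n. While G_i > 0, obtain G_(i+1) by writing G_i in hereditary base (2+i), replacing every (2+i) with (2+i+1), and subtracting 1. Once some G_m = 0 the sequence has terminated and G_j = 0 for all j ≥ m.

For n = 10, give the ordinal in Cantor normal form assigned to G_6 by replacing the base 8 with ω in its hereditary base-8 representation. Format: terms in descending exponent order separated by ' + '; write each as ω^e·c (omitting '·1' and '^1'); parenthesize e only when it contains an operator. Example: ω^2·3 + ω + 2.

step 0: 10 = 2^(2 + 1) + 2; sub 3 for 2: 3^(3 + 1) + 3; = 84; G_1 = 84−1 = 83
step 1: 83 = 3^(3 + 1) + 2; sub 4 for 3: 4^(4 + 1) + 2; = 1026; G_2 = 1026−1 = 1025
step 2: 1025 = 4^(4 + 1) + 1; sub 5 for 4: 5^(5 + 1) + 1; = 15626; G_3 = 15626−1 = 15625
step 3: 15625 = 5^(5 + 1); sub 6 for 5: 6^(6 + 1); = 279936; G_4 = 279936−1 = 279935
step 4: 279935 = 5·6^6 + 5·6^5 + 5·6^4 + 5·6^3 + 5·6^2 + 5·6 + 5; sub 7 for 6: 5·7^7 + 5·7^5 + 5·7^4 + 5·7^3 + 5·7^2 + 5·7 + 5; = 4215755; G_5 = 4215755−1 = 4215754
step 5: 4215754 = 5·7^7 + 5·7^5 + 5·7^4 + 5·7^3 + 5·7^2 + 5·7 + 4; sub 8 for 7: 5·8^8 + 5·8^5 + 5·8^4 + 5·8^3 + 5·8^2 + 5·8 + 4; = 84073324; G_6 = 84073324−1 = 84073323
step 6: 84073323 = 5·8^8 + 5·8^5 + 5·8^4 + 5·8^3 + 5·8^2 + 5·8 + 3; sub 9 for 8: 5·9^9 + 5·9^5 + 5·9^4 + 5·9^3 + 5·9^2 + 5·9 + 3; = 1937434593; G_7 = 1937434593−1 = 1937434592

ω^ω·5 + ω^5·5 + ω^4·5 + ω^3·5 + ω^2·5 + ω·5 + 3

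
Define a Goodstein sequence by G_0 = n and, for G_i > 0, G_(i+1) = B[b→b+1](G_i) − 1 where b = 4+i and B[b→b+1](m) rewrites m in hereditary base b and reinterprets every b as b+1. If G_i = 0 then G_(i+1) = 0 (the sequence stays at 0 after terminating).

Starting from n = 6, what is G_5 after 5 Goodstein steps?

G_0 = 6. HB_4(6) = 4 + 2. Bump = 7. G_1 = 6.
G_1 = 6. HB_5(6) = 5 + 1. Bump = 7. G_2 = 6.
G_2 = 6. HB_6(6) = 6. Bump = 7. G_3 = 6.
G_3 = 6. HB_7(6) = 6. Bump = 6. G_4 = 5.
G_4 = 5. HB_8(5) = 5. Bump = 5. G_5 = 4.

4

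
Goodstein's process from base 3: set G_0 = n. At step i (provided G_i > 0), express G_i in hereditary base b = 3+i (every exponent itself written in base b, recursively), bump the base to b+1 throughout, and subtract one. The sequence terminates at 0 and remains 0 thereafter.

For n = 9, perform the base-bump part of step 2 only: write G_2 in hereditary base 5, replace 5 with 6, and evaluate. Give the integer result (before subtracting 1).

G_0 = 9. HB_3(9) = 3^2. Bump = 16. G_1 = 15.
G_1 = 15. HB_4(15) = 3·4 + 3. Bump = 18. G_2 = 17.
G_2 = 17. HB_5(17) = 3·5 + 2. Bump = 20. G_3 = 19.

20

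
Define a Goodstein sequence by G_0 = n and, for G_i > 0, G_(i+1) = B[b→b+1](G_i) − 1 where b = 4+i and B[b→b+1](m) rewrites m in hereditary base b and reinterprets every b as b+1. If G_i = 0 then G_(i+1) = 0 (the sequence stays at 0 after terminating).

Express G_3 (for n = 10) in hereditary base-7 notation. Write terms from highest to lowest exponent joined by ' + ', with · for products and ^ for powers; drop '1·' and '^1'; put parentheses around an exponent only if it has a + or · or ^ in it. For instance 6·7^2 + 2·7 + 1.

10 —HB4→ 2·4 + 2 —bump→ 2·5 + 2 = 12 —(−1)→ 11
11 —HB5→ 2·5 + 1 —bump→ 2·6 + 1 = 13 —(−1)→ 12
12 —HB6→ 2·6 —bump→ 2·7 = 14 —(−1)→ 13
13 —HB7→ 7 + 6 —bump→ 8 + 6 = 14 —(−1)→ 13

7 + 6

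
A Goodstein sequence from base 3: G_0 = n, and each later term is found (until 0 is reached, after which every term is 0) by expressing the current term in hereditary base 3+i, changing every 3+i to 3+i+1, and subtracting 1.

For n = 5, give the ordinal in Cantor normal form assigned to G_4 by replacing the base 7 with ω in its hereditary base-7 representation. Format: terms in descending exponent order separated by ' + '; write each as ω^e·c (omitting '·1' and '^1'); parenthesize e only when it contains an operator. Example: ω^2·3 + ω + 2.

4

(0) 5|_3 = 3 + 2 ↦ 4 + 2|_4 = 6 ⇒ 5
(1) 5|_4 = 4 + 1 ↦ 5 + 1|_5 = 6 ⇒ 5
(2) 5|_5 = 5 ↦ 6|_6 = 6 ⇒ 5
(3) 5|_6 = 5 ↦ 5|_7 = 5 ⇒ 4
(4) 4|_7 = 4 ↦ 4|_8 = 4 ⇒ 3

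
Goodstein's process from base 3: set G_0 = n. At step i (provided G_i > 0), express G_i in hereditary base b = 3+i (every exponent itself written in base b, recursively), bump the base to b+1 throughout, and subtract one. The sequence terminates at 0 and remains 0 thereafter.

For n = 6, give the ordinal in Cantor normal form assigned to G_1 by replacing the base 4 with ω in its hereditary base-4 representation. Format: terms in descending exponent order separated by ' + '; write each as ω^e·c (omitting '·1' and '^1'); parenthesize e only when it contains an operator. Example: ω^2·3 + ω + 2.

i=0: 6 = 2·3 (b=3); 3→4: 2·4 = 8; 8−1 = 7
i=1: 7 = 4 + 3 (b=4); 4→5: 5 + 3 = 8; 8−1 = 7

ω + 3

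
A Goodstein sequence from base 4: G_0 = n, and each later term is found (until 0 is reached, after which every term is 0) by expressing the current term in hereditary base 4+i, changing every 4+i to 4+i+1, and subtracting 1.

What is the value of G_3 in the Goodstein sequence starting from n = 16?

30

base 4: 16 = 4^2; at 5: 5^2 = 25; next = 24
base 5: 24 = 4·5 + 4; at 6: 4·6 + 4 = 28; next = 27
base 6: 27 = 4·6 + 3; at 7: 4·7 + 3 = 31; next = 30
base 7: 30 = 4·7 + 2; at 8: 4·8 + 2 = 34; next = 33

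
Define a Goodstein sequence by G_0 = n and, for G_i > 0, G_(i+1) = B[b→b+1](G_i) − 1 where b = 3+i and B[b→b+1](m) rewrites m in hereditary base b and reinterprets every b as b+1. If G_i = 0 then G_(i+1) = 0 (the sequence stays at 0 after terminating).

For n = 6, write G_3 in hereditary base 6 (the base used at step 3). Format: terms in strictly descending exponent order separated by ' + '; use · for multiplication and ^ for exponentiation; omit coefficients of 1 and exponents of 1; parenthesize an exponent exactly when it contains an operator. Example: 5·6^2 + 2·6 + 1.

6 + 1

6 —HB3→ 2·3 —bump→ 2·4 = 8 —(−1)→ 7
7 —HB4→ 4 + 3 —bump→ 5 + 3 = 8 —(−1)→ 7
7 —HB5→ 5 + 2 —bump→ 6 + 2 = 8 —(−1)→ 7
7 —HB6→ 6 + 1 —bump→ 7 + 1 = 8 —(−1)→ 7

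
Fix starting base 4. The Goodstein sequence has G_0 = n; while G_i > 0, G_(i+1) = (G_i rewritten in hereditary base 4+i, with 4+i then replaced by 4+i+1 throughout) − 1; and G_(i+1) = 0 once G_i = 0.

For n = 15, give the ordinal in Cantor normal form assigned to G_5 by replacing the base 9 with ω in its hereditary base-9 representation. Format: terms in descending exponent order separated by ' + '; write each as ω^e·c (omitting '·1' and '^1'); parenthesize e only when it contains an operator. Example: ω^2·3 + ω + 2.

G_0=15  [base 4] 3·4 + 3  →[4↦5]→  3·5 + 3 = 18  −1 ⇒ G_1=17
G_1=17  [base 5] 3·5 + 2  →[5↦6]→  3·6 + 2 = 20  −1 ⇒ G_2=19
G_2=19  [base 6] 3·6 + 1  →[6↦7]→  3·7 + 1 = 22  −1 ⇒ G_3=21
G_3=21  [base 7] 3·7  →[7↦8]→  3·8 = 24  −1 ⇒ G_4=23
G_4=23  [base 8] 2·8 + 7  →[8↦9]→  2·9 + 7 = 25  −1 ⇒ G_5=24
G_5=24  [base 9] 2·9 + 6  →[9↦10]→  2·10 + 6 = 26  −1 ⇒ G_6=25

ω·2 + 6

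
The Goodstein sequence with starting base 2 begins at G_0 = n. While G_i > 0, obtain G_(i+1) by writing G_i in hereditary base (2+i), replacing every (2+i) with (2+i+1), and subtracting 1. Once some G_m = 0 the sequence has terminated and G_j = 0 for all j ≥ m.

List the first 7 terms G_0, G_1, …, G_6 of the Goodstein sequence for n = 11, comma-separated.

11, 84, 1027, 15627, 279937, 5764801, 134217727

G_0=11  [base 2] 2^(2 + 1) + 2 + 1  →[2↦3]→  3^(3 + 1) + 3 + 1 = 85  −1 ⇒ G_1=84
G_1=84  [base 3] 3^(3 + 1) + 3  →[3↦4]→  4^(4 + 1) + 4 = 1028  −1 ⇒ G_2=1027
G_2=1027  [base 4] 4^(4 + 1) + 3  →[4↦5]→  5^(5 + 1) + 3 = 15628  −1 ⇒ G_3=15627
G_3=15627  [base 5] 5^(5 + 1) + 2  →[5↦6]→  6^(6 + 1) + 2 = 279938  −1 ⇒ G_4=279937
G_4=279937  [base 6] 6^(6 + 1) + 1  →[6↦7]→  7^(7 + 1) + 1 = 5764802  −1 ⇒ G_5=5764801
G_5=5764801  [base 7] 7^(7 + 1)  →[7↦8]→  8^(8 + 1) = 134217728  −1 ⇒ G_6=134217727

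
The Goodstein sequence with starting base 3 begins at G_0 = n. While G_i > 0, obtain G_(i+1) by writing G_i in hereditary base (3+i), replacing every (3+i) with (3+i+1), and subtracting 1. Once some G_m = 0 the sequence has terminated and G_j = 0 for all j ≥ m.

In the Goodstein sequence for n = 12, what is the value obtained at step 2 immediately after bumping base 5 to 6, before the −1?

38

[0] 12 ≡ 3^2 + 3 (base 3). Lift 4: 20. −1: 19.
[1] 19 ≡ 4^2 + 3 (base 4). Lift 5: 28. −1: 27.
[2] 27 ≡ 5^2 + 2 (base 5). Lift 6: 38. −1: 37.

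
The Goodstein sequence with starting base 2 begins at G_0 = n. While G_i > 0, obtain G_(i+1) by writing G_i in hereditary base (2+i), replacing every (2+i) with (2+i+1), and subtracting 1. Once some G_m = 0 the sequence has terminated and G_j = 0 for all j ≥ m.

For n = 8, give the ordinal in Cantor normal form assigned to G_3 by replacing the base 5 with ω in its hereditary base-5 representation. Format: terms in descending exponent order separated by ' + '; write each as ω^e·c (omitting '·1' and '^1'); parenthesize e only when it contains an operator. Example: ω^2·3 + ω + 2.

i=0: 8 = 2^(2 + 1) (b=2); 2→3: 3^(3 + 1) = 81; 81−1 = 80
i=1: 80 = 2·3^3 + 2·3^2 + 2·3 + 2 (b=3); 3→4: 2·4^4 + 2·4^2 + 2·4 + 2 = 554; 554−1 = 553
i=2: 553 = 2·4^4 + 2·4^2 + 2·4 + 1 (b=4); 4→5: 2·5^5 + 2·5^2 + 2·5 + 1 = 6311; 6311−1 = 6310
i=3: 6310 = 2·5^5 + 2·5^2 + 2·5 (b=5); 5→6: 2·6^6 + 2·6^2 + 2·6 = 93396; 93396−1 = 93395

ω^ω·2 + ω^2·2 + ω·2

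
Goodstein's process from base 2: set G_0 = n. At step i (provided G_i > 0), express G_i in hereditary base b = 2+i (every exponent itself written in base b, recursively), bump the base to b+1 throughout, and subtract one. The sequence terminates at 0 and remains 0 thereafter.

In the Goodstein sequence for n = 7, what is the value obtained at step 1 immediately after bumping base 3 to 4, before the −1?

7 —HB2→ 2^2 + 2 + 1 —bump→ 3^3 + 3 + 1 = 31 —(−1)→ 30
30 —HB3→ 3^3 + 3 —bump→ 4^4 + 4 = 260 —(−1)→ 259

260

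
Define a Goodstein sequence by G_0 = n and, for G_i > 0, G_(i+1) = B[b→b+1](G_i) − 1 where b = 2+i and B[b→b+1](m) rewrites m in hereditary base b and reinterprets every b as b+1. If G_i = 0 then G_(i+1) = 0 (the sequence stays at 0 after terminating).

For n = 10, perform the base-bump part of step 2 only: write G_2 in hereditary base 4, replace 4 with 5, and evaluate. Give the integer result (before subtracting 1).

(0) 10|_2 = 2^(2 + 1) + 2 ↦ 3^(3 + 1) + 3|_3 = 84 ⇒ 83
(1) 83|_3 = 3^(3 + 1) + 2 ↦ 4^(4 + 1) + 2|_4 = 1026 ⇒ 1025
(2) 1025|_4 = 4^(4 + 1) + 1 ↦ 5^(5 + 1) + 1|_5 = 15626 ⇒ 15625

15626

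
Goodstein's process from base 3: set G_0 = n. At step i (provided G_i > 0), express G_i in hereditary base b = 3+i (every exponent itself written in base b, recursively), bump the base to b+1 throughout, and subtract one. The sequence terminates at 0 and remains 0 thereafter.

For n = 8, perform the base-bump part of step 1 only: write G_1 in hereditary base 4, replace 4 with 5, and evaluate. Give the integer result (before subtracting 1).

[0] 8 ≡ 2·3 + 2 (base 3). Lift 4: 10. −1: 9.
[1] 9 ≡ 2·4 + 1 (base 4). Lift 5: 11. −1: 10.

11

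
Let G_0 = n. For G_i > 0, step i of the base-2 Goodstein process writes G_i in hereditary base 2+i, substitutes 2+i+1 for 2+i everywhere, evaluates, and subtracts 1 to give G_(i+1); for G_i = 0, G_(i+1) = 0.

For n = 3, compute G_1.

3

base 2: 3 = 2 + 1; at 3: 3 + 1 = 4; next = 3
base 3: 3 = 3; at 4: 4 = 4; next = 3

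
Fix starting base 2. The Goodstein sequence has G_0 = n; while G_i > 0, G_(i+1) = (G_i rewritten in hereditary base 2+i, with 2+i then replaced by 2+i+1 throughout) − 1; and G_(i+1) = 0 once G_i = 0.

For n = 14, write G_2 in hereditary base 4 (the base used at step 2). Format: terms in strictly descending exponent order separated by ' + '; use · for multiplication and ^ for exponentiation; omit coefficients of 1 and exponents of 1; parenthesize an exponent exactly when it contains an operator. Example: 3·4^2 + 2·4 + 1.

i=0: 14 = 2^(2 + 1) + 2^2 + 2 (b=2); 2→3: 3^(3 + 1) + 3^3 + 3 = 111; 111−1 = 110
i=1: 110 = 3^(3 + 1) + 3^3 + 2 (b=3); 3→4: 4^(4 + 1) + 4^4 + 2 = 1282; 1282−1 = 1281
i=2: 1281 = 4^(4 + 1) + 4^4 + 1 (b=4); 4→5: 5^(5 + 1) + 5^5 + 1 = 18751; 18751−1 = 18750

4^(4 + 1) + 4^4 + 1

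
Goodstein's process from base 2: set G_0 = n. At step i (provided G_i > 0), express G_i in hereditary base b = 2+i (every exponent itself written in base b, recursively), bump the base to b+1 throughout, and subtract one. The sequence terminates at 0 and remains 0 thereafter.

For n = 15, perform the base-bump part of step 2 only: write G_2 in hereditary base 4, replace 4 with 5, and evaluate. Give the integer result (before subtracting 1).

18753

G_0=15  [base 2] 2^(2 + 1) + 2^2 + 2 + 1  →[2↦3]→  3^(3 + 1) + 3^3 + 3 + 1 = 112  −1 ⇒ G_1=111
G_1=111  [base 3] 3^(3 + 1) + 3^3 + 3  →[3↦4]→  4^(4 + 1) + 4^4 + 4 = 1284  −1 ⇒ G_2=1283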